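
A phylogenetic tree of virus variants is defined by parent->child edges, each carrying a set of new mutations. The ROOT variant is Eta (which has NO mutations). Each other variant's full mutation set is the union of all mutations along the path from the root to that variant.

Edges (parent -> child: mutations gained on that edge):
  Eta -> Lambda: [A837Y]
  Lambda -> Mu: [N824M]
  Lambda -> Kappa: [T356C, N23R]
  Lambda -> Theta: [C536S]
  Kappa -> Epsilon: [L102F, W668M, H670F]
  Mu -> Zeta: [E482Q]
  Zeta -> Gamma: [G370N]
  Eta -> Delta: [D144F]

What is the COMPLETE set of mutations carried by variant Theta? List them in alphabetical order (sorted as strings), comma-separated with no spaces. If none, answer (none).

Answer: A837Y,C536S

Derivation:
At Eta: gained [] -> total []
At Lambda: gained ['A837Y'] -> total ['A837Y']
At Theta: gained ['C536S'] -> total ['A837Y', 'C536S']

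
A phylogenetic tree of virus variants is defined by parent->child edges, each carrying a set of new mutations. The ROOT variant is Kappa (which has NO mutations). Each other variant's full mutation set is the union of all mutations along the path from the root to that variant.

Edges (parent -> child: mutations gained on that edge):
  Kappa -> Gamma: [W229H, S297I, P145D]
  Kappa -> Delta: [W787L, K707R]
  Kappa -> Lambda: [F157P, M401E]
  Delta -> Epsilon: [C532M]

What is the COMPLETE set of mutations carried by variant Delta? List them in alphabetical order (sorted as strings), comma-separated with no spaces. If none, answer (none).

At Kappa: gained [] -> total []
At Delta: gained ['W787L', 'K707R'] -> total ['K707R', 'W787L']

Answer: K707R,W787L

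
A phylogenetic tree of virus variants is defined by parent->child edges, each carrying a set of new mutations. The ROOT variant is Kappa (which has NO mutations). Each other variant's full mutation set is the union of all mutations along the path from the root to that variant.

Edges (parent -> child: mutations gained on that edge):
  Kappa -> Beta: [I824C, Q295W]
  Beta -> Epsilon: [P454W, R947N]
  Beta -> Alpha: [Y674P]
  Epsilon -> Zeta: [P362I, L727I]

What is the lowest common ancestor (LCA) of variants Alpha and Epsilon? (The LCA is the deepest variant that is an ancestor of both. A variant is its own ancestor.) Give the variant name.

Path from root to Alpha: Kappa -> Beta -> Alpha
  ancestors of Alpha: {Kappa, Beta, Alpha}
Path from root to Epsilon: Kappa -> Beta -> Epsilon
  ancestors of Epsilon: {Kappa, Beta, Epsilon}
Common ancestors: {Kappa, Beta}
Walk up from Epsilon: Epsilon (not in ancestors of Alpha), Beta (in ancestors of Alpha), Kappa (in ancestors of Alpha)
Deepest common ancestor (LCA) = Beta

Answer: Beta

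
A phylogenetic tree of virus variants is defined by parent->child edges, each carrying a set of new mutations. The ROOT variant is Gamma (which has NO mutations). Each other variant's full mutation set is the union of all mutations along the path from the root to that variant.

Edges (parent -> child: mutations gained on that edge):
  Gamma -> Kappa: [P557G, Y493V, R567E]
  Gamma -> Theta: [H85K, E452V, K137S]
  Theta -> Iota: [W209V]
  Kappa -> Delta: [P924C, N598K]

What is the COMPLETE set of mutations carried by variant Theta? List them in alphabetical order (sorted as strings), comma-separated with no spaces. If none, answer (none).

At Gamma: gained [] -> total []
At Theta: gained ['H85K', 'E452V', 'K137S'] -> total ['E452V', 'H85K', 'K137S']

Answer: E452V,H85K,K137S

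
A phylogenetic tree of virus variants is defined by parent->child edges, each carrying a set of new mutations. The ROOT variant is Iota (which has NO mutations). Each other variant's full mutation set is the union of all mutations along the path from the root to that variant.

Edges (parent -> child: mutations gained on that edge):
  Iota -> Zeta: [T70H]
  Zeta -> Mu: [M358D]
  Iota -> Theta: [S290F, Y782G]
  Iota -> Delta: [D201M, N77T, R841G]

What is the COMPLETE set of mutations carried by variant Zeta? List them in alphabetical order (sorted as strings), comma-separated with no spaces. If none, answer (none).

Answer: T70H

Derivation:
At Iota: gained [] -> total []
At Zeta: gained ['T70H'] -> total ['T70H']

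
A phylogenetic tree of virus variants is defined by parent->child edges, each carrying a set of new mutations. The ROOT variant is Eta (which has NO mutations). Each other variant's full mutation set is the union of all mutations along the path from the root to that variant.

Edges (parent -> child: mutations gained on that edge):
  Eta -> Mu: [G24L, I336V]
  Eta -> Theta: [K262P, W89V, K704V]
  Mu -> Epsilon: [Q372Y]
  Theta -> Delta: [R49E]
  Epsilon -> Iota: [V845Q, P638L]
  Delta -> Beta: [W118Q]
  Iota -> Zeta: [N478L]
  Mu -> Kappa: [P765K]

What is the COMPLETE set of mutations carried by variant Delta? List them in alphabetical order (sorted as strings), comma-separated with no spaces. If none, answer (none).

At Eta: gained [] -> total []
At Theta: gained ['K262P', 'W89V', 'K704V'] -> total ['K262P', 'K704V', 'W89V']
At Delta: gained ['R49E'] -> total ['K262P', 'K704V', 'R49E', 'W89V']

Answer: K262P,K704V,R49E,W89V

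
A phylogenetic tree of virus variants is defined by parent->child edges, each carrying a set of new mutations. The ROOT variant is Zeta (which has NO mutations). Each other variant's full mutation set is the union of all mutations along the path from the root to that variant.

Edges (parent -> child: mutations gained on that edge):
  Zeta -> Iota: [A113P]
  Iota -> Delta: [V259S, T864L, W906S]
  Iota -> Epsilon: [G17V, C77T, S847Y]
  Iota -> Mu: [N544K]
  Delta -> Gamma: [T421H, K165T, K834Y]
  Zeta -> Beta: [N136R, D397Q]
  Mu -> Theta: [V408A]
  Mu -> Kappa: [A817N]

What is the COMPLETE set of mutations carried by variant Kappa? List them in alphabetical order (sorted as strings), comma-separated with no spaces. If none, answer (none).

Answer: A113P,A817N,N544K

Derivation:
At Zeta: gained [] -> total []
At Iota: gained ['A113P'] -> total ['A113P']
At Mu: gained ['N544K'] -> total ['A113P', 'N544K']
At Kappa: gained ['A817N'] -> total ['A113P', 'A817N', 'N544K']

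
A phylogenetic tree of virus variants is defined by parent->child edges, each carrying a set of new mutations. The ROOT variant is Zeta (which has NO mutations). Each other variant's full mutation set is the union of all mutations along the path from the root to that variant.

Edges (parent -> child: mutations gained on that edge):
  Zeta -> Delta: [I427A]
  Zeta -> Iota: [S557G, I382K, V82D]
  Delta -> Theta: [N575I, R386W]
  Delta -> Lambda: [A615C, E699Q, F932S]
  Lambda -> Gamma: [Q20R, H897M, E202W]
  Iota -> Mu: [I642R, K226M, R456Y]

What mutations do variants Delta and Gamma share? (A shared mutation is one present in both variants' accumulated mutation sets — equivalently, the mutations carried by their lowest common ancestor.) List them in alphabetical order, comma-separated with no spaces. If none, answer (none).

Accumulating mutations along path to Delta:
  At Zeta: gained [] -> total []
  At Delta: gained ['I427A'] -> total ['I427A']
Mutations(Delta) = ['I427A']
Accumulating mutations along path to Gamma:
  At Zeta: gained [] -> total []
  At Delta: gained ['I427A'] -> total ['I427A']
  At Lambda: gained ['A615C', 'E699Q', 'F932S'] -> total ['A615C', 'E699Q', 'F932S', 'I427A']
  At Gamma: gained ['Q20R', 'H897M', 'E202W'] -> total ['A615C', 'E202W', 'E699Q', 'F932S', 'H897M', 'I427A', 'Q20R']
Mutations(Gamma) = ['A615C', 'E202W', 'E699Q', 'F932S', 'H897M', 'I427A', 'Q20R']
Intersection: ['I427A'] ∩ ['A615C', 'E202W', 'E699Q', 'F932S', 'H897M', 'I427A', 'Q20R'] = ['I427A']

Answer: I427A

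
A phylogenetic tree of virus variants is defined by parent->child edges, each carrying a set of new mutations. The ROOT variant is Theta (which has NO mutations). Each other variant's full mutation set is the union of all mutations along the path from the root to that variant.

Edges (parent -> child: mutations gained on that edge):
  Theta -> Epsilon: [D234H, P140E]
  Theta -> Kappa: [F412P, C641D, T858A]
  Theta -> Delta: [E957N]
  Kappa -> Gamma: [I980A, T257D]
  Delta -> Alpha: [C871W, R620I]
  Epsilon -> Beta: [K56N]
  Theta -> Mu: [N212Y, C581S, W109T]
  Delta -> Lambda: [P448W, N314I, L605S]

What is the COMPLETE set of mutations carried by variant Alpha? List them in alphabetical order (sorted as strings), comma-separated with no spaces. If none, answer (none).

Answer: C871W,E957N,R620I

Derivation:
At Theta: gained [] -> total []
At Delta: gained ['E957N'] -> total ['E957N']
At Alpha: gained ['C871W', 'R620I'] -> total ['C871W', 'E957N', 'R620I']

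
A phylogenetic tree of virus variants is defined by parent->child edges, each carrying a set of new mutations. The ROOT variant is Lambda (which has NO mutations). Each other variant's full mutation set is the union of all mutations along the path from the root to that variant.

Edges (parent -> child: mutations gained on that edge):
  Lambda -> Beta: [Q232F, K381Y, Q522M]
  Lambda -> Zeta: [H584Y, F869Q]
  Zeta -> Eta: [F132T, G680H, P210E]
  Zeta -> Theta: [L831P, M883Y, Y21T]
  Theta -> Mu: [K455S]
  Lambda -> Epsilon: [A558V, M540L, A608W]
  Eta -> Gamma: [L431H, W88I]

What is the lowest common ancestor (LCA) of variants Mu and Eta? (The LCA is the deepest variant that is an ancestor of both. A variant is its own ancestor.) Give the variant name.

Answer: Zeta

Derivation:
Path from root to Mu: Lambda -> Zeta -> Theta -> Mu
  ancestors of Mu: {Lambda, Zeta, Theta, Mu}
Path from root to Eta: Lambda -> Zeta -> Eta
  ancestors of Eta: {Lambda, Zeta, Eta}
Common ancestors: {Lambda, Zeta}
Walk up from Eta: Eta (not in ancestors of Mu), Zeta (in ancestors of Mu), Lambda (in ancestors of Mu)
Deepest common ancestor (LCA) = Zeta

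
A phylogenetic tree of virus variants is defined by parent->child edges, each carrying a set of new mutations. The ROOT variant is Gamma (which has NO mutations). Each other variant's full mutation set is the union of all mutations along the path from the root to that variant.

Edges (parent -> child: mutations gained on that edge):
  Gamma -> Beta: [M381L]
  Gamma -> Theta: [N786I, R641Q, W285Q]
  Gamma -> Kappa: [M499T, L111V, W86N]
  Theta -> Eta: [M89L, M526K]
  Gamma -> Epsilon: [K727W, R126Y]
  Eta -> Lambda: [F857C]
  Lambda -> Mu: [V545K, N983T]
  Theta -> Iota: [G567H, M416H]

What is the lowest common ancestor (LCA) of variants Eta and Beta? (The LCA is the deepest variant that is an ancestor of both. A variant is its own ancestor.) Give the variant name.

Path from root to Eta: Gamma -> Theta -> Eta
  ancestors of Eta: {Gamma, Theta, Eta}
Path from root to Beta: Gamma -> Beta
  ancestors of Beta: {Gamma, Beta}
Common ancestors: {Gamma}
Walk up from Beta: Beta (not in ancestors of Eta), Gamma (in ancestors of Eta)
Deepest common ancestor (LCA) = Gamma

Answer: Gamma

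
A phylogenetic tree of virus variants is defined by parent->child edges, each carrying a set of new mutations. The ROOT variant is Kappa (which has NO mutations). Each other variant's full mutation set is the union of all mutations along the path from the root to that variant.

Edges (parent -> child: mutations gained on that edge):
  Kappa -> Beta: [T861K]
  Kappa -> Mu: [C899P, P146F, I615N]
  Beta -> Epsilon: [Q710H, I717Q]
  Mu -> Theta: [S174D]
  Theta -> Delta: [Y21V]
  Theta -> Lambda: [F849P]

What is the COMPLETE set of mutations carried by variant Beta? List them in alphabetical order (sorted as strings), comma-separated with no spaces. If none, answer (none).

Answer: T861K

Derivation:
At Kappa: gained [] -> total []
At Beta: gained ['T861K'] -> total ['T861K']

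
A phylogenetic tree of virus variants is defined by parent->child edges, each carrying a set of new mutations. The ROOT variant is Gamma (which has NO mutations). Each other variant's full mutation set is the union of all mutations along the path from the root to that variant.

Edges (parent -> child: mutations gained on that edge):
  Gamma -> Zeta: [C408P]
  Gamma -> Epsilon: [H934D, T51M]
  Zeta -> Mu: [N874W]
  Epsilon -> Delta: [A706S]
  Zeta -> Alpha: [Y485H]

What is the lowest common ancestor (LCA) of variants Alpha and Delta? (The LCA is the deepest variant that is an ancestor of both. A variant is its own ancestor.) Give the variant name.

Path from root to Alpha: Gamma -> Zeta -> Alpha
  ancestors of Alpha: {Gamma, Zeta, Alpha}
Path from root to Delta: Gamma -> Epsilon -> Delta
  ancestors of Delta: {Gamma, Epsilon, Delta}
Common ancestors: {Gamma}
Walk up from Delta: Delta (not in ancestors of Alpha), Epsilon (not in ancestors of Alpha), Gamma (in ancestors of Alpha)
Deepest common ancestor (LCA) = Gamma

Answer: Gamma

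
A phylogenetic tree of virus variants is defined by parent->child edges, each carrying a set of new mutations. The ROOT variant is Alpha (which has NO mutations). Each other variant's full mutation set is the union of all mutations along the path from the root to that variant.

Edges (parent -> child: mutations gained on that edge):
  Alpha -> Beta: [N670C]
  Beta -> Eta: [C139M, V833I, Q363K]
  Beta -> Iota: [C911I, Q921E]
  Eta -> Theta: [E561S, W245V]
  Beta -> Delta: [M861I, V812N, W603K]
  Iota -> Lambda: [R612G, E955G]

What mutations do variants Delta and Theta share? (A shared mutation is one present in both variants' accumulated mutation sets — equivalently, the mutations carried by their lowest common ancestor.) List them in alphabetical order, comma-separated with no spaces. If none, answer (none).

Answer: N670C

Derivation:
Accumulating mutations along path to Delta:
  At Alpha: gained [] -> total []
  At Beta: gained ['N670C'] -> total ['N670C']
  At Delta: gained ['M861I', 'V812N', 'W603K'] -> total ['M861I', 'N670C', 'V812N', 'W603K']
Mutations(Delta) = ['M861I', 'N670C', 'V812N', 'W603K']
Accumulating mutations along path to Theta:
  At Alpha: gained [] -> total []
  At Beta: gained ['N670C'] -> total ['N670C']
  At Eta: gained ['C139M', 'V833I', 'Q363K'] -> total ['C139M', 'N670C', 'Q363K', 'V833I']
  At Theta: gained ['E561S', 'W245V'] -> total ['C139M', 'E561S', 'N670C', 'Q363K', 'V833I', 'W245V']
Mutations(Theta) = ['C139M', 'E561S', 'N670C', 'Q363K', 'V833I', 'W245V']
Intersection: ['M861I', 'N670C', 'V812N', 'W603K'] ∩ ['C139M', 'E561S', 'N670C', 'Q363K', 'V833I', 'W245V'] = ['N670C']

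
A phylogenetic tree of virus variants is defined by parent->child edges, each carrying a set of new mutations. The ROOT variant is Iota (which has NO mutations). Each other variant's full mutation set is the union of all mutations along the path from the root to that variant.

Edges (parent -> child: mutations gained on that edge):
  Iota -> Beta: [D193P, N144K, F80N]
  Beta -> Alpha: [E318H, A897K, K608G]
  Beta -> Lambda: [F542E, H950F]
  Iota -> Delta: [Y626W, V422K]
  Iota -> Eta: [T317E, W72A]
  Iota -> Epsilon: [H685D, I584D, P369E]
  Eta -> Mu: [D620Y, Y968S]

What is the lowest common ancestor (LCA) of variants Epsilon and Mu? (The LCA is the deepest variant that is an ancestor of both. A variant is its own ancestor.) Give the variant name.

Path from root to Epsilon: Iota -> Epsilon
  ancestors of Epsilon: {Iota, Epsilon}
Path from root to Mu: Iota -> Eta -> Mu
  ancestors of Mu: {Iota, Eta, Mu}
Common ancestors: {Iota}
Walk up from Mu: Mu (not in ancestors of Epsilon), Eta (not in ancestors of Epsilon), Iota (in ancestors of Epsilon)
Deepest common ancestor (LCA) = Iota

Answer: Iota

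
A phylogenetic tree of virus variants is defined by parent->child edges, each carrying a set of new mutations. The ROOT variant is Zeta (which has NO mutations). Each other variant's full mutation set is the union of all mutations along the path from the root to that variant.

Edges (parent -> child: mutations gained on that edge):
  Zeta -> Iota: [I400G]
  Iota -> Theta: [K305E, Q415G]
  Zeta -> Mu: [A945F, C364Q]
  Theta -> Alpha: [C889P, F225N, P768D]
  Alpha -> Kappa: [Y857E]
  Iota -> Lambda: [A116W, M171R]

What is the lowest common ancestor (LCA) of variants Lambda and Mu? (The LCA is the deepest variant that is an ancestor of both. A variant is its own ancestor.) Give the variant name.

Answer: Zeta

Derivation:
Path from root to Lambda: Zeta -> Iota -> Lambda
  ancestors of Lambda: {Zeta, Iota, Lambda}
Path from root to Mu: Zeta -> Mu
  ancestors of Mu: {Zeta, Mu}
Common ancestors: {Zeta}
Walk up from Mu: Mu (not in ancestors of Lambda), Zeta (in ancestors of Lambda)
Deepest common ancestor (LCA) = Zeta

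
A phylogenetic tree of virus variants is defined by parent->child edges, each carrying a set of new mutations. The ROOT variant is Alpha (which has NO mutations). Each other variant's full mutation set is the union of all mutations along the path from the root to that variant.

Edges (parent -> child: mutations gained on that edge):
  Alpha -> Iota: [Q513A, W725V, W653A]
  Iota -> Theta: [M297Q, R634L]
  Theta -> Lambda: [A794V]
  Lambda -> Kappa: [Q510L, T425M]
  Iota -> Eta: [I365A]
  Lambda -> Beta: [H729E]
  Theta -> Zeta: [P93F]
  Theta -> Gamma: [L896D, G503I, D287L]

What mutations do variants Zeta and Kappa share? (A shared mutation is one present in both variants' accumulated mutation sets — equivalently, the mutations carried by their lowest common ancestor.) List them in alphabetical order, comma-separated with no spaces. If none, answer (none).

Accumulating mutations along path to Zeta:
  At Alpha: gained [] -> total []
  At Iota: gained ['Q513A', 'W725V', 'W653A'] -> total ['Q513A', 'W653A', 'W725V']
  At Theta: gained ['M297Q', 'R634L'] -> total ['M297Q', 'Q513A', 'R634L', 'W653A', 'W725V']
  At Zeta: gained ['P93F'] -> total ['M297Q', 'P93F', 'Q513A', 'R634L', 'W653A', 'W725V']
Mutations(Zeta) = ['M297Q', 'P93F', 'Q513A', 'R634L', 'W653A', 'W725V']
Accumulating mutations along path to Kappa:
  At Alpha: gained [] -> total []
  At Iota: gained ['Q513A', 'W725V', 'W653A'] -> total ['Q513A', 'W653A', 'W725V']
  At Theta: gained ['M297Q', 'R634L'] -> total ['M297Q', 'Q513A', 'R634L', 'W653A', 'W725V']
  At Lambda: gained ['A794V'] -> total ['A794V', 'M297Q', 'Q513A', 'R634L', 'W653A', 'W725V']
  At Kappa: gained ['Q510L', 'T425M'] -> total ['A794V', 'M297Q', 'Q510L', 'Q513A', 'R634L', 'T425M', 'W653A', 'W725V']
Mutations(Kappa) = ['A794V', 'M297Q', 'Q510L', 'Q513A', 'R634L', 'T425M', 'W653A', 'W725V']
Intersection: ['M297Q', 'P93F', 'Q513A', 'R634L', 'W653A', 'W725V'] ∩ ['A794V', 'M297Q', 'Q510L', 'Q513A', 'R634L', 'T425M', 'W653A', 'W725V'] = ['M297Q', 'Q513A', 'R634L', 'W653A', 'W725V']

Answer: M297Q,Q513A,R634L,W653A,W725V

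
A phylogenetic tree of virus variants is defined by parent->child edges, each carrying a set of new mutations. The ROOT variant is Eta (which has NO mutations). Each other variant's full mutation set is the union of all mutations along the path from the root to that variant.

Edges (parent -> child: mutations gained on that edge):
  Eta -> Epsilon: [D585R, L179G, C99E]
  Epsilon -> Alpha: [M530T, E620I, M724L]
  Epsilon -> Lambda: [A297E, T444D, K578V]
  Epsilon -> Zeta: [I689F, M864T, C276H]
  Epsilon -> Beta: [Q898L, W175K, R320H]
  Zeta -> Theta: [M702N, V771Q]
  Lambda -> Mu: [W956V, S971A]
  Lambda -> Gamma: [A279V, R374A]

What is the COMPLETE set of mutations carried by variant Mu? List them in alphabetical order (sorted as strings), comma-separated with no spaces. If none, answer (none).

Answer: A297E,C99E,D585R,K578V,L179G,S971A,T444D,W956V

Derivation:
At Eta: gained [] -> total []
At Epsilon: gained ['D585R', 'L179G', 'C99E'] -> total ['C99E', 'D585R', 'L179G']
At Lambda: gained ['A297E', 'T444D', 'K578V'] -> total ['A297E', 'C99E', 'D585R', 'K578V', 'L179G', 'T444D']
At Mu: gained ['W956V', 'S971A'] -> total ['A297E', 'C99E', 'D585R', 'K578V', 'L179G', 'S971A', 'T444D', 'W956V']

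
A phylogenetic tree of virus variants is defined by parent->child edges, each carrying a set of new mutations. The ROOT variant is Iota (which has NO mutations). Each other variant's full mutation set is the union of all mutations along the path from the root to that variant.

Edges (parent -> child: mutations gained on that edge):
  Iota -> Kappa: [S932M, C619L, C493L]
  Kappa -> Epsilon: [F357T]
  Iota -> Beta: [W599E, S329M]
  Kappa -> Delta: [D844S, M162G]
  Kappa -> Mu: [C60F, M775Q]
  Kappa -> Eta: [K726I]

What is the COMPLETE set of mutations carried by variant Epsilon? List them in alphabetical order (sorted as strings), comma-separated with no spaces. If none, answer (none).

Answer: C493L,C619L,F357T,S932M

Derivation:
At Iota: gained [] -> total []
At Kappa: gained ['S932M', 'C619L', 'C493L'] -> total ['C493L', 'C619L', 'S932M']
At Epsilon: gained ['F357T'] -> total ['C493L', 'C619L', 'F357T', 'S932M']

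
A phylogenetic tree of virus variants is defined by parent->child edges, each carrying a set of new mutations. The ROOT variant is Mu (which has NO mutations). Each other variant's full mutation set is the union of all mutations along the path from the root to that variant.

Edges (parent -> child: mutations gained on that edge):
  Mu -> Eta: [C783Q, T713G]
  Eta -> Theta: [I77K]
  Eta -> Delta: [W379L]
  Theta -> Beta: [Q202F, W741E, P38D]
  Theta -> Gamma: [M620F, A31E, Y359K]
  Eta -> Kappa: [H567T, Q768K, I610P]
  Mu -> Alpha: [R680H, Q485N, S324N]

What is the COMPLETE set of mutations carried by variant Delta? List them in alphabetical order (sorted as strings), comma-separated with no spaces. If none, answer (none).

At Mu: gained [] -> total []
At Eta: gained ['C783Q', 'T713G'] -> total ['C783Q', 'T713G']
At Delta: gained ['W379L'] -> total ['C783Q', 'T713G', 'W379L']

Answer: C783Q,T713G,W379L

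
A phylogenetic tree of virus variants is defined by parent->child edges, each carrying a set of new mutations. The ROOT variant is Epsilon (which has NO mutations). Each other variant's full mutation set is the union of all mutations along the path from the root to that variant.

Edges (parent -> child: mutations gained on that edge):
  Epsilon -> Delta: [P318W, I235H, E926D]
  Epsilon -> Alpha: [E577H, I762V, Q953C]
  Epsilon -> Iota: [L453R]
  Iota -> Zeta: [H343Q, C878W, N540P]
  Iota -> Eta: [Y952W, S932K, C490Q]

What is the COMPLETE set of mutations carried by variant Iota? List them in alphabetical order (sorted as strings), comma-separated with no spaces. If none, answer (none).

At Epsilon: gained [] -> total []
At Iota: gained ['L453R'] -> total ['L453R']

Answer: L453R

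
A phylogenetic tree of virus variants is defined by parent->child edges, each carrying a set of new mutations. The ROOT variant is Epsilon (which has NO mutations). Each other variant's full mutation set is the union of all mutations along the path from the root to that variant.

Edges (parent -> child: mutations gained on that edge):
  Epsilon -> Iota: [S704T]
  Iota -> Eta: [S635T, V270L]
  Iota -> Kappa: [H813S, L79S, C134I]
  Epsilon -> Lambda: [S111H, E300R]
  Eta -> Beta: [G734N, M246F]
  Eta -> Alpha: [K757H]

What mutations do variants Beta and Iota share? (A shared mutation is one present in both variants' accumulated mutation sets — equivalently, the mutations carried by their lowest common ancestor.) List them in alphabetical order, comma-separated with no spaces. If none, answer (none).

Accumulating mutations along path to Beta:
  At Epsilon: gained [] -> total []
  At Iota: gained ['S704T'] -> total ['S704T']
  At Eta: gained ['S635T', 'V270L'] -> total ['S635T', 'S704T', 'V270L']
  At Beta: gained ['G734N', 'M246F'] -> total ['G734N', 'M246F', 'S635T', 'S704T', 'V270L']
Mutations(Beta) = ['G734N', 'M246F', 'S635T', 'S704T', 'V270L']
Accumulating mutations along path to Iota:
  At Epsilon: gained [] -> total []
  At Iota: gained ['S704T'] -> total ['S704T']
Mutations(Iota) = ['S704T']
Intersection: ['G734N', 'M246F', 'S635T', 'S704T', 'V270L'] ∩ ['S704T'] = ['S704T']

Answer: S704T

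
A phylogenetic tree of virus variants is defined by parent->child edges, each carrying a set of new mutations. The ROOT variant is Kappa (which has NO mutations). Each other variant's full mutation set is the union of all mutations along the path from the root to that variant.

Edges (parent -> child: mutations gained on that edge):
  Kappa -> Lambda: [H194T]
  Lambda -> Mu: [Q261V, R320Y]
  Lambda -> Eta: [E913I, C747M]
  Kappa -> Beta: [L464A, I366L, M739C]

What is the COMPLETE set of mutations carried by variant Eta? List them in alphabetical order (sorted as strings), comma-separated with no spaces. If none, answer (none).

Answer: C747M,E913I,H194T

Derivation:
At Kappa: gained [] -> total []
At Lambda: gained ['H194T'] -> total ['H194T']
At Eta: gained ['E913I', 'C747M'] -> total ['C747M', 'E913I', 'H194T']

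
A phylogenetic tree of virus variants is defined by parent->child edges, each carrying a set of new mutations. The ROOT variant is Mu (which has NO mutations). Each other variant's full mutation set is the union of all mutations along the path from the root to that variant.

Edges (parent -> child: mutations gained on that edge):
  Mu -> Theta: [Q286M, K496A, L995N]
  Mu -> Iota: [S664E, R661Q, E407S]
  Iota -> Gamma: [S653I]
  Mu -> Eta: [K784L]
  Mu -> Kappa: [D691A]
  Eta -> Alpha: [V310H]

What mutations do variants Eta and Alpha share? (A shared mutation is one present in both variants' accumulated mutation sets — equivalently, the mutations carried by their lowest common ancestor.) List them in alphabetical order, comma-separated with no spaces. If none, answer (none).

Answer: K784L

Derivation:
Accumulating mutations along path to Eta:
  At Mu: gained [] -> total []
  At Eta: gained ['K784L'] -> total ['K784L']
Mutations(Eta) = ['K784L']
Accumulating mutations along path to Alpha:
  At Mu: gained [] -> total []
  At Eta: gained ['K784L'] -> total ['K784L']
  At Alpha: gained ['V310H'] -> total ['K784L', 'V310H']
Mutations(Alpha) = ['K784L', 'V310H']
Intersection: ['K784L'] ∩ ['K784L', 'V310H'] = ['K784L']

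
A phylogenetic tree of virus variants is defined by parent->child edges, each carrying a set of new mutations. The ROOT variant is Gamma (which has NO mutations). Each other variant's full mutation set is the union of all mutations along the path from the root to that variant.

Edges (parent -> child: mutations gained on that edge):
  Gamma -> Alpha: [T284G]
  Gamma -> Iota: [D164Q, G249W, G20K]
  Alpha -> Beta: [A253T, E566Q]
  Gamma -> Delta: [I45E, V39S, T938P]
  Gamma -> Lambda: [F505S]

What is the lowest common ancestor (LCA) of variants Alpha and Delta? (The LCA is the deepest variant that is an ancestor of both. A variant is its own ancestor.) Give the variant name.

Answer: Gamma

Derivation:
Path from root to Alpha: Gamma -> Alpha
  ancestors of Alpha: {Gamma, Alpha}
Path from root to Delta: Gamma -> Delta
  ancestors of Delta: {Gamma, Delta}
Common ancestors: {Gamma}
Walk up from Delta: Delta (not in ancestors of Alpha), Gamma (in ancestors of Alpha)
Deepest common ancestor (LCA) = Gamma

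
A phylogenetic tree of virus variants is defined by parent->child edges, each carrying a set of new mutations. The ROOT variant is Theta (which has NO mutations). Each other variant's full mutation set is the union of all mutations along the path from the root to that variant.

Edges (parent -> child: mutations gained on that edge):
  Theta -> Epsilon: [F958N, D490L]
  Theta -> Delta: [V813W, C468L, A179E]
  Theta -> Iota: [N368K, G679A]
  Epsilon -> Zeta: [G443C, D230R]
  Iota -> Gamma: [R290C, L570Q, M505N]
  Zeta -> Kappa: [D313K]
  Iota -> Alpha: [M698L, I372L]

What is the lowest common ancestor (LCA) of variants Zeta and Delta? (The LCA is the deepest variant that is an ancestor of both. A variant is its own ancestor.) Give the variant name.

Path from root to Zeta: Theta -> Epsilon -> Zeta
  ancestors of Zeta: {Theta, Epsilon, Zeta}
Path from root to Delta: Theta -> Delta
  ancestors of Delta: {Theta, Delta}
Common ancestors: {Theta}
Walk up from Delta: Delta (not in ancestors of Zeta), Theta (in ancestors of Zeta)
Deepest common ancestor (LCA) = Theta

Answer: Theta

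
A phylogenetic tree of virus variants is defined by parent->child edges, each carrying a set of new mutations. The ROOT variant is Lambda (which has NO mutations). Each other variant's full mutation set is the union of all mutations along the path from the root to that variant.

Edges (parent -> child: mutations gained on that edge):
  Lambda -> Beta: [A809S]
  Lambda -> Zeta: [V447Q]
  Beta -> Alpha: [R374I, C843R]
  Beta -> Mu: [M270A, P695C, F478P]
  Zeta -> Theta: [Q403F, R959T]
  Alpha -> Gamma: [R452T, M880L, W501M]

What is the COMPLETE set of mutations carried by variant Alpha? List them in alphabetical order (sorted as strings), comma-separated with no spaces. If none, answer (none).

At Lambda: gained [] -> total []
At Beta: gained ['A809S'] -> total ['A809S']
At Alpha: gained ['R374I', 'C843R'] -> total ['A809S', 'C843R', 'R374I']

Answer: A809S,C843R,R374I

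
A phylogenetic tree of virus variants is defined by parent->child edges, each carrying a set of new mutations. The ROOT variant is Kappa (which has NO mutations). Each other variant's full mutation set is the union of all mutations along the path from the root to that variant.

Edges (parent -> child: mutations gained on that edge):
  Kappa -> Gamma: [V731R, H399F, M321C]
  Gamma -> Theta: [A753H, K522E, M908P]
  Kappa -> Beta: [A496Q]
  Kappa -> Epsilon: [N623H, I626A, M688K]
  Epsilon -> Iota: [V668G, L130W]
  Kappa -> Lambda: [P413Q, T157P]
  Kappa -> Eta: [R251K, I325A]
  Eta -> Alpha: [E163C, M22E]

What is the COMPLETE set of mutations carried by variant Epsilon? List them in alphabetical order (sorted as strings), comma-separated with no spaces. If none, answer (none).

At Kappa: gained [] -> total []
At Epsilon: gained ['N623H', 'I626A', 'M688K'] -> total ['I626A', 'M688K', 'N623H']

Answer: I626A,M688K,N623H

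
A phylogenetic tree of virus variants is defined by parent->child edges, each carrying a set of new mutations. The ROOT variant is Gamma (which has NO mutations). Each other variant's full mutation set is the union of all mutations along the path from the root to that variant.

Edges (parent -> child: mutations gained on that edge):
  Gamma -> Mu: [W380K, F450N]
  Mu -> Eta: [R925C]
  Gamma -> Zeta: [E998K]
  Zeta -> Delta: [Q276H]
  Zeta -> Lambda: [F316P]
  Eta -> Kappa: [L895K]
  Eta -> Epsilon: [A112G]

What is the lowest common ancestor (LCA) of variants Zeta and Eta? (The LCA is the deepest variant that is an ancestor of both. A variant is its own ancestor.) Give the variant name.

Answer: Gamma

Derivation:
Path from root to Zeta: Gamma -> Zeta
  ancestors of Zeta: {Gamma, Zeta}
Path from root to Eta: Gamma -> Mu -> Eta
  ancestors of Eta: {Gamma, Mu, Eta}
Common ancestors: {Gamma}
Walk up from Eta: Eta (not in ancestors of Zeta), Mu (not in ancestors of Zeta), Gamma (in ancestors of Zeta)
Deepest common ancestor (LCA) = Gamma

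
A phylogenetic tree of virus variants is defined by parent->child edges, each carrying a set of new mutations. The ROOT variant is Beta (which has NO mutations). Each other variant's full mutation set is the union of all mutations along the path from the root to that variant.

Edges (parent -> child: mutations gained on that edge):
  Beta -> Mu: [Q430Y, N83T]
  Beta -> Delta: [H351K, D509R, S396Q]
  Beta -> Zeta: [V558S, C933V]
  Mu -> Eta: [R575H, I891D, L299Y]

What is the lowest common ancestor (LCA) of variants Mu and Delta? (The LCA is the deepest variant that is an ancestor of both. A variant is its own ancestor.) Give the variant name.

Answer: Beta

Derivation:
Path from root to Mu: Beta -> Mu
  ancestors of Mu: {Beta, Mu}
Path from root to Delta: Beta -> Delta
  ancestors of Delta: {Beta, Delta}
Common ancestors: {Beta}
Walk up from Delta: Delta (not in ancestors of Mu), Beta (in ancestors of Mu)
Deepest common ancestor (LCA) = Beta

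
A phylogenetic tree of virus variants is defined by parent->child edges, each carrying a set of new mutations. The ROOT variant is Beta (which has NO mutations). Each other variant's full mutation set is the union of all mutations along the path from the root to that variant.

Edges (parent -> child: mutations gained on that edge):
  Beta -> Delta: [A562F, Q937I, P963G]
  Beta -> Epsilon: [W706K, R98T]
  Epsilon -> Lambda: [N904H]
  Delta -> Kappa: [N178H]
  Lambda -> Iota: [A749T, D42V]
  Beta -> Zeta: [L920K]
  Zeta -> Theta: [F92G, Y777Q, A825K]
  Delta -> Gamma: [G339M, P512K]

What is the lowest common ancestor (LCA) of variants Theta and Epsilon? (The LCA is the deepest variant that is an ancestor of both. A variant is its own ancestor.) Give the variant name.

Answer: Beta

Derivation:
Path from root to Theta: Beta -> Zeta -> Theta
  ancestors of Theta: {Beta, Zeta, Theta}
Path from root to Epsilon: Beta -> Epsilon
  ancestors of Epsilon: {Beta, Epsilon}
Common ancestors: {Beta}
Walk up from Epsilon: Epsilon (not in ancestors of Theta), Beta (in ancestors of Theta)
Deepest common ancestor (LCA) = Beta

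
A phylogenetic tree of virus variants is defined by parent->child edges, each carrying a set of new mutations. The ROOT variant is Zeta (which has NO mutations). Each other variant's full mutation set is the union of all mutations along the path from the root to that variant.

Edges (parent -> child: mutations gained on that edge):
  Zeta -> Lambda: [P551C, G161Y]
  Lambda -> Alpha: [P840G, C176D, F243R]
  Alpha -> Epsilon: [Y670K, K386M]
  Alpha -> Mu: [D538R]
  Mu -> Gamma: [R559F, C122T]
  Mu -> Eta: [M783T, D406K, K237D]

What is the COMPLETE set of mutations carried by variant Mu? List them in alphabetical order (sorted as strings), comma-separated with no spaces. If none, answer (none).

At Zeta: gained [] -> total []
At Lambda: gained ['P551C', 'G161Y'] -> total ['G161Y', 'P551C']
At Alpha: gained ['P840G', 'C176D', 'F243R'] -> total ['C176D', 'F243R', 'G161Y', 'P551C', 'P840G']
At Mu: gained ['D538R'] -> total ['C176D', 'D538R', 'F243R', 'G161Y', 'P551C', 'P840G']

Answer: C176D,D538R,F243R,G161Y,P551C,P840G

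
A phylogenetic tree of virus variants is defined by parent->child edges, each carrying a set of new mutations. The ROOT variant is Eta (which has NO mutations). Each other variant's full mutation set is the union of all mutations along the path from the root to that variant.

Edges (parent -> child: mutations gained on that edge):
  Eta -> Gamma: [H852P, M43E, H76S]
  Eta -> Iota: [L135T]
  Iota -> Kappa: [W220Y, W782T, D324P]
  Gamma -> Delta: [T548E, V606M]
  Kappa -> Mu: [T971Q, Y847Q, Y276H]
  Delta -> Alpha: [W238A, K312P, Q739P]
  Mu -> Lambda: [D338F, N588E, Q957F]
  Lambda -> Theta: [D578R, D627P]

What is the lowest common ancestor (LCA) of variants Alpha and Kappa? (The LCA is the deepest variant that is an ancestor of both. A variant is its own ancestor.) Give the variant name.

Path from root to Alpha: Eta -> Gamma -> Delta -> Alpha
  ancestors of Alpha: {Eta, Gamma, Delta, Alpha}
Path from root to Kappa: Eta -> Iota -> Kappa
  ancestors of Kappa: {Eta, Iota, Kappa}
Common ancestors: {Eta}
Walk up from Kappa: Kappa (not in ancestors of Alpha), Iota (not in ancestors of Alpha), Eta (in ancestors of Alpha)
Deepest common ancestor (LCA) = Eta

Answer: Eta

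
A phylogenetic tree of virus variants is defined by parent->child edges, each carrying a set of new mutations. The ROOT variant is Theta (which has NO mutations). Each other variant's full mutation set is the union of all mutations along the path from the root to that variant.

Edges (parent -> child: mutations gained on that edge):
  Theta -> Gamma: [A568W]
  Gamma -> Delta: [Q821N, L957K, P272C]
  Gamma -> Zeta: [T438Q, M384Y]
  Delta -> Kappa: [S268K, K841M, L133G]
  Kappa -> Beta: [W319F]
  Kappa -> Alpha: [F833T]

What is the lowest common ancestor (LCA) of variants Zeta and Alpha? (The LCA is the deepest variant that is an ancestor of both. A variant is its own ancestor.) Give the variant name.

Path from root to Zeta: Theta -> Gamma -> Zeta
  ancestors of Zeta: {Theta, Gamma, Zeta}
Path from root to Alpha: Theta -> Gamma -> Delta -> Kappa -> Alpha
  ancestors of Alpha: {Theta, Gamma, Delta, Kappa, Alpha}
Common ancestors: {Theta, Gamma}
Walk up from Alpha: Alpha (not in ancestors of Zeta), Kappa (not in ancestors of Zeta), Delta (not in ancestors of Zeta), Gamma (in ancestors of Zeta), Theta (in ancestors of Zeta)
Deepest common ancestor (LCA) = Gamma

Answer: Gamma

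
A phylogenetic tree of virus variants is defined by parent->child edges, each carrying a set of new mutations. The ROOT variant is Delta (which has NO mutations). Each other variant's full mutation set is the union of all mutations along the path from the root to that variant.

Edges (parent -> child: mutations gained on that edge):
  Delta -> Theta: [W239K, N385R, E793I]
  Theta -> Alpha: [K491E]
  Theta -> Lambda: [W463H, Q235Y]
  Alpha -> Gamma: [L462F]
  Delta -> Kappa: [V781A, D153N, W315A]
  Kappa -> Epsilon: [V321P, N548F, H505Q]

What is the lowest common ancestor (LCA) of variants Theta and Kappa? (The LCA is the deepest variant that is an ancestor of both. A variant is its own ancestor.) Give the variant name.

Path from root to Theta: Delta -> Theta
  ancestors of Theta: {Delta, Theta}
Path from root to Kappa: Delta -> Kappa
  ancestors of Kappa: {Delta, Kappa}
Common ancestors: {Delta}
Walk up from Kappa: Kappa (not in ancestors of Theta), Delta (in ancestors of Theta)
Deepest common ancestor (LCA) = Delta

Answer: Delta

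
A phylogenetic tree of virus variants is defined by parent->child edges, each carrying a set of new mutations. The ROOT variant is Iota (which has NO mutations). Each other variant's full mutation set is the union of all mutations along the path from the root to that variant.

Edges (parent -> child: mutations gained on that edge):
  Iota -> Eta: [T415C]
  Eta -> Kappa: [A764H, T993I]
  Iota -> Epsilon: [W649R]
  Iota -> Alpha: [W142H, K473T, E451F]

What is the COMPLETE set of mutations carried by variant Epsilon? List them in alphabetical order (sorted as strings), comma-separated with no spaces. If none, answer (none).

At Iota: gained [] -> total []
At Epsilon: gained ['W649R'] -> total ['W649R']

Answer: W649R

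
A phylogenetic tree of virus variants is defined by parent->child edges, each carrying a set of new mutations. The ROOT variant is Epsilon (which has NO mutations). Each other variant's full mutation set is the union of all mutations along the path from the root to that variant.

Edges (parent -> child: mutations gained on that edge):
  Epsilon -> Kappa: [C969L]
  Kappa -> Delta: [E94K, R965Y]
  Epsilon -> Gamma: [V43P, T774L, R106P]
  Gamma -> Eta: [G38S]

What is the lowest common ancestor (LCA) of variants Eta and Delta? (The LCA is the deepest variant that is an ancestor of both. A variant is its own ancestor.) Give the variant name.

Answer: Epsilon

Derivation:
Path from root to Eta: Epsilon -> Gamma -> Eta
  ancestors of Eta: {Epsilon, Gamma, Eta}
Path from root to Delta: Epsilon -> Kappa -> Delta
  ancestors of Delta: {Epsilon, Kappa, Delta}
Common ancestors: {Epsilon}
Walk up from Delta: Delta (not in ancestors of Eta), Kappa (not in ancestors of Eta), Epsilon (in ancestors of Eta)
Deepest common ancestor (LCA) = Epsilon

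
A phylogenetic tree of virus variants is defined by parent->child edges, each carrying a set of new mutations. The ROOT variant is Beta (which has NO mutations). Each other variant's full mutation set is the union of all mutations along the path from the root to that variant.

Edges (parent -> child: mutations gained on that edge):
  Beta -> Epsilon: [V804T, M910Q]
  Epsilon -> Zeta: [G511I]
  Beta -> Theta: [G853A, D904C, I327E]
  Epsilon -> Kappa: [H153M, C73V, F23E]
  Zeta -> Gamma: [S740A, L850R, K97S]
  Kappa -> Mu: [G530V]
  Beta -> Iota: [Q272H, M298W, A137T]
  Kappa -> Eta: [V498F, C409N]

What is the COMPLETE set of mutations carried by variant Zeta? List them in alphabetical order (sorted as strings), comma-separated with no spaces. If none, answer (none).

Answer: G511I,M910Q,V804T

Derivation:
At Beta: gained [] -> total []
At Epsilon: gained ['V804T', 'M910Q'] -> total ['M910Q', 'V804T']
At Zeta: gained ['G511I'] -> total ['G511I', 'M910Q', 'V804T']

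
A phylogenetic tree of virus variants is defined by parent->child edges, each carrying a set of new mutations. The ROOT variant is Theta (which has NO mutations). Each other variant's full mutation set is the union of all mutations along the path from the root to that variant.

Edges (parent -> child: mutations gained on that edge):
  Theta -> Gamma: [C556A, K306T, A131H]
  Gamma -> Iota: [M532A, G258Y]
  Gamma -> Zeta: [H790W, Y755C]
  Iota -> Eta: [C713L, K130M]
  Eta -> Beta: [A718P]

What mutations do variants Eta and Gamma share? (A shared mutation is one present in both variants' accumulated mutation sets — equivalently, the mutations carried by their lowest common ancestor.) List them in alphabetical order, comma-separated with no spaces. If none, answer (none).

Accumulating mutations along path to Eta:
  At Theta: gained [] -> total []
  At Gamma: gained ['C556A', 'K306T', 'A131H'] -> total ['A131H', 'C556A', 'K306T']
  At Iota: gained ['M532A', 'G258Y'] -> total ['A131H', 'C556A', 'G258Y', 'K306T', 'M532A']
  At Eta: gained ['C713L', 'K130M'] -> total ['A131H', 'C556A', 'C713L', 'G258Y', 'K130M', 'K306T', 'M532A']
Mutations(Eta) = ['A131H', 'C556A', 'C713L', 'G258Y', 'K130M', 'K306T', 'M532A']
Accumulating mutations along path to Gamma:
  At Theta: gained [] -> total []
  At Gamma: gained ['C556A', 'K306T', 'A131H'] -> total ['A131H', 'C556A', 'K306T']
Mutations(Gamma) = ['A131H', 'C556A', 'K306T']
Intersection: ['A131H', 'C556A', 'C713L', 'G258Y', 'K130M', 'K306T', 'M532A'] ∩ ['A131H', 'C556A', 'K306T'] = ['A131H', 'C556A', 'K306T']

Answer: A131H,C556A,K306T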